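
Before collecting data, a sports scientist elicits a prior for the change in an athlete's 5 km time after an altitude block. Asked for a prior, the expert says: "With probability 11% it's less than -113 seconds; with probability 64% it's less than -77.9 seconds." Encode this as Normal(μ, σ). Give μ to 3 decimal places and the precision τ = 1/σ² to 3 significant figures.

μ = -85.838, τ = 0.00204

For Normal(μ,σ), the p-quantile is μ + z_p·σ. Here z_{0.11} = -1.227, z_{0.64} = 0.3585.
So -113 = μ − 1.227σ and -77.9 = μ + 0.3585σ.
Subtracting: σ = (-77.9 − -113)/(0.3585 − (-1.227)) = 22.145.
Then μ = -113 − (-1.227)·22.145 = -85.838.
Precision τ = 1/σ² = 1/22.15² = 0.00204.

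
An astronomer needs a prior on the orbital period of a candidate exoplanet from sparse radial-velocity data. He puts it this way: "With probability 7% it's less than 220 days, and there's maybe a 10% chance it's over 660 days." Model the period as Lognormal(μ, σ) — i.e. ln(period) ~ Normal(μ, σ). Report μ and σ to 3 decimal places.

If T ~ Lognormal(μ,σ) then ln T ~ Normal(μ,σ), so the p-quantile of ln T is μ + z_p·σ.
ln(220) = 5.394 and ln(660) = 6.492; z_{0.07} = -1.476, z_{0.9} = 1.282.
σ = (6.492 − 5.394)/(1.282 − (-1.476)) = 0.398.
μ = 5.394 − (-1.476)·0.398 = 5.982.

μ ≈ 5.982, σ ≈ 0.398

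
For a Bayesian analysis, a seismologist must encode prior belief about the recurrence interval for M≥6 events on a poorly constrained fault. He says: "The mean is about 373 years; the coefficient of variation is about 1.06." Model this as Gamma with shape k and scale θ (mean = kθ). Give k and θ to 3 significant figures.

k ≈ 0.89, θ ≈ 419

For Gamma(k, scale θ): mean = kθ, variance = kθ², so CV = 1/√k.
CV = 1.06, hence k = 1/CV² = 0.89.
Then θ = mean/k = 373/0.89 = 419.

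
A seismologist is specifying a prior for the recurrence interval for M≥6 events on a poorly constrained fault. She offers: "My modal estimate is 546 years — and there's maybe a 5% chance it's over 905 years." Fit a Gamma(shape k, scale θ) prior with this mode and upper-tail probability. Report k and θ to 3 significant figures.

Gamma(k,θ) with k>1 has mode (k−1)θ, so θ = 546/(k−1).
Need P(X < 905) = 0.95 with θ tied to k this way. Start at k = 2, θ = 546: P(X<905) ≈ 0.493.
Too low — raise k to concentrate. Iterating converges to k ≈ 11.9.
Then θ = 546/(11.9−1) ≈ 49.9.

k ≈ 11.9, θ ≈ 49.9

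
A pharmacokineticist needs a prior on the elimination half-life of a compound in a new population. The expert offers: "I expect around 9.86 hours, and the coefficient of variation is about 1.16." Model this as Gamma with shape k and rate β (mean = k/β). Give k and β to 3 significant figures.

k ≈ 0.743, β ≈ 0.0754

For Gamma(k, rate β): mean = k/β, variance = k/β², so CV = 1/√k.
CV = 1.16, hence k = 1/CV² = 0.743.
Then β = k/mean = 0.743/9.86 = 0.0754.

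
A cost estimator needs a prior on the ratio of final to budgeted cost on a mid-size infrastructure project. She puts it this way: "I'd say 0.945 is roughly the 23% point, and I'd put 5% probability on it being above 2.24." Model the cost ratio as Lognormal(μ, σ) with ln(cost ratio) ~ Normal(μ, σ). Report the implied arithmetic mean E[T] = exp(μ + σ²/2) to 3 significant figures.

If T ~ Lognormal(μ,σ) then ln T ~ Normal(μ,σ), so the p-quantile of ln T is μ + z_p·σ.
ln(0.945) = -0.05657 and ln(2.24) = 0.8065; z_{0.23} = -0.7388, z_{0.95} = 1.645.
σ = (0.8065 − -0.05657)/(1.645 − (-0.7388)) = 0.362.
μ = -0.05657 − (-0.7388)·0.362 = 0.211.
E[T] = exp(μ + σ²/2) = exp(0.211 + 0.0655) = 1.32.

E[T] ≈ 1.32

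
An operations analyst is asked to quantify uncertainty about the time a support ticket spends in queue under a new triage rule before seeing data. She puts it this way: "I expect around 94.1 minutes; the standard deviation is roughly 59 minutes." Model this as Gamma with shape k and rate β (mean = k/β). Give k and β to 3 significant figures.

k ≈ 2.54, β ≈ 0.027

For Gamma(k, rate β): mean = k/β, variance = k/β², so CV = 1/√k.
CV = SD/mean = 59/94.1 = 0.627, hence k = 1/CV² = 2.54.
Then β = k/mean = 2.54/94.1 = 0.027.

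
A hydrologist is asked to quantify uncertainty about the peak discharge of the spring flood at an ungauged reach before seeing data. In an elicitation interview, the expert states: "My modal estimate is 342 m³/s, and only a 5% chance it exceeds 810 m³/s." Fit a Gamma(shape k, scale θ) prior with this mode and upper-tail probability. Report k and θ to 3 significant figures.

k ≈ 4.67, θ ≈ 93.1

Gamma(k,θ) with k>1 has mode (k−1)θ, so θ = 342/(k−1).
Need P(X < 810) = 0.95 with θ tied to k this way. Start at k = 2, θ = 342: P(X<810) ≈ 0.685.
Too low — raise k to concentrate. Iterating converges to k ≈ 4.67.
Then θ = 342/(4.67−1) ≈ 93.1.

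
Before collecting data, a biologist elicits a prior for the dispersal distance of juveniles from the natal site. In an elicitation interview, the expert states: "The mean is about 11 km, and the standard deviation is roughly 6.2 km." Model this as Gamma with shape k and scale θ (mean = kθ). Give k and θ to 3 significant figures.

k ≈ 3.15, θ ≈ 3.49

For Gamma(k, scale θ): mean = kθ, variance = kθ², so CV = 1/√k.
CV = SD/mean = 6.2/11 = 0.5636, hence k = 1/CV² = 3.15.
Then θ = mean/k = 11/3.15 = 3.49.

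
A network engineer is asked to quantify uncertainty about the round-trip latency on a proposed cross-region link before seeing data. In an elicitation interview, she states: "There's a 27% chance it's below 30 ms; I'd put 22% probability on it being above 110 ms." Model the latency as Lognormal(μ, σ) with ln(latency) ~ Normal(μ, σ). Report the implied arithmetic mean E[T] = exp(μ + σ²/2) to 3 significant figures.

If T ~ Lognormal(μ,σ) then ln T ~ Normal(μ,σ), so the p-quantile of ln T is μ + z_p·σ.
ln(30) = 3.401 and ln(110) = 4.7; z_{0.27} = -0.6128, z_{0.78} = 0.7722.
σ = (4.7 − 3.401)/(0.7722 − (-0.6128)) = 0.938.
μ = 3.401 − (-0.6128)·0.938 = 3.976.
E[T] = exp(μ + σ²/2) = exp(3.976 + 0.4400) = 82.8 ms.

E[T] ≈ 82.8 ms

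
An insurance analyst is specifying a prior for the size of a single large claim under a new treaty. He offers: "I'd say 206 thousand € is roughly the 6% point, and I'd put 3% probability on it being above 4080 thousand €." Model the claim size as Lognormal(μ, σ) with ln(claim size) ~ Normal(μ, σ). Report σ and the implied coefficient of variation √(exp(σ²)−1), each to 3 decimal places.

σ ≈ 0.869, CV ≈ 1.062

If T ~ Lognormal(μ,σ) then ln T ~ Normal(μ,σ), so the p-quantile of ln T is μ + z_p·σ.
ln(206) = 5.328 and ln(4080) = 8.314; z_{0.06} = -1.555, z_{0.97} = 1.881.
σ = (8.314 − 5.328)/(1.881 − (-1.555)) = 0.869.
μ = 5.328 − (-1.555)·0.869 = 6.679.
CV = √(exp(σ²)−1) = √(exp(0.7554)−1) = 1.062.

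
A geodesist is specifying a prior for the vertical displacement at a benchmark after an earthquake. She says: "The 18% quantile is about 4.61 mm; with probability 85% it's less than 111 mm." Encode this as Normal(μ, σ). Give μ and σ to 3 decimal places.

μ = 54.505, σ = 54.509

The p-quantile of Normal(μ,σ) is μ + z_p·σ, with z_{0.18} = -0.9154 and z_{0.85} = 1.036.
Eliminate σ: μ = (z₂·x₁ − z₁·x₂)/(z₂ − z₁) = (1.036·4.61 − (-0.9154)·111)/1.952 = 54.505.
Then σ = (x₂ − x₁)/(z₂ − z₁) = (111 − 4.61)/1.952 = 54.509.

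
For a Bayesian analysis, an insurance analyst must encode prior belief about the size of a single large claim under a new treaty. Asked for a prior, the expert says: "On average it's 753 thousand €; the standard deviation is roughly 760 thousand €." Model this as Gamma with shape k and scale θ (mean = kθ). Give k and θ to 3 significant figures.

For Gamma(k, scale θ): mean = kθ, variance = kθ², so CV = 1/√k.
CV = SD/mean = 760/753 = 1.009, hence k = 1/CV² = 0.982.
Then θ = mean/k = 753/0.982 = 767.

k ≈ 0.982, θ ≈ 767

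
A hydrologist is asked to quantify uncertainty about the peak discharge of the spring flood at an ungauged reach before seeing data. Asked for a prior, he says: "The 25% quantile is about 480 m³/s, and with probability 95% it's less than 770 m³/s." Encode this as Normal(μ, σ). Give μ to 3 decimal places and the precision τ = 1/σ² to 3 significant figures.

The p-quantile of Normal(μ,σ) is μ + z_p·σ, with z_{0.25} = -0.6745 and z_{0.95} = 1.645.
Eliminate σ: μ = (z₂·x₁ − z₁·x₂)/(z₂ − z₁) = (1.645·480 − (-0.6745)·770)/2.319 = 564.335.
Then σ = (x₂ − x₁)/(z₂ − z₁) = (770 − 480)/2.319 = 125.035.
Precision τ = 1/σ² = 1/125² = 6.4e-05.

μ = 564.335, τ = 6.4e-05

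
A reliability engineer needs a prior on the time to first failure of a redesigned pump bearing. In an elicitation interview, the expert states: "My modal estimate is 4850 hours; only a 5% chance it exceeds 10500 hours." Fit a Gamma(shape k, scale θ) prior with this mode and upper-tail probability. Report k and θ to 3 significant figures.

k ≈ 5.62, θ ≈ 1050

Gamma(k,θ) with k>1 has mode (k−1)θ, so θ = 4850/(k−1).
Need P(X < 10500) = 0.95 with θ tied to k this way. Start at k = 2, θ = 4850: P(X<10500) ≈ 0.637.
Too low — raise k to concentrate. Iterating converges to k ≈ 5.62.
Then θ = 4850/(5.62−1) ≈ 1050.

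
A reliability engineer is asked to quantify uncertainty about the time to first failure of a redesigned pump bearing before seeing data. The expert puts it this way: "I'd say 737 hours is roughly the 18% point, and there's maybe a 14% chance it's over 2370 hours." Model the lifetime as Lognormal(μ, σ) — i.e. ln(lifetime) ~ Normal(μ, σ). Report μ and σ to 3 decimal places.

If T ~ Lognormal(μ,σ) then ln T ~ Normal(μ,σ), so the p-quantile of ln T is μ + z_p·σ.
ln(737) = 6.603 and ln(2370) = 7.771; z_{0.18} = -0.9154, z_{0.86} = 1.08.
σ = (7.771 − 6.603)/(1.08 − (-0.9154)) = 0.585.
μ = 6.603 − (-0.9154)·0.585 = 7.138.

μ ≈ 7.138, σ ≈ 0.585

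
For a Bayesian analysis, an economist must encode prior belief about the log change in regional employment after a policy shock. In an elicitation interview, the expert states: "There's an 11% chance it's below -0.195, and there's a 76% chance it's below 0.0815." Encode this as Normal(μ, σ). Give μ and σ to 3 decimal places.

The p-quantile of Normal(μ,σ) is μ + z_p·σ, with z_{0.11} = -1.227 and z_{0.76} = 0.7063.
Eliminate σ: μ = (z₂·x₁ − z₁·x₂)/(z₂ − z₁) = (0.7063·-0.195 − (-1.227)·0.0815)/1.933 = -0.020.
Then σ = (x₂ − x₁)/(z₂ − z₁) = (0.0815 − -0.195)/1.933 = 0.143.

μ = -0.020, σ = 0.143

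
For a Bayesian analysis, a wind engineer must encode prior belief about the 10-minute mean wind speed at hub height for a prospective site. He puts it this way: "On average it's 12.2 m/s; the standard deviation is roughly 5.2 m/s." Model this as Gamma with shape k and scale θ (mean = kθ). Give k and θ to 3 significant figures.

For Gamma(k, scale θ): mean = kθ, variance = kθ², so CV = 1/√k.
CV = SD/mean = 5.2/12.2 = 0.4262, hence k = 1/CV² = 5.5.
Then θ = mean/k = 12.2/5.5 = 2.22.

k ≈ 5.5, θ ≈ 2.22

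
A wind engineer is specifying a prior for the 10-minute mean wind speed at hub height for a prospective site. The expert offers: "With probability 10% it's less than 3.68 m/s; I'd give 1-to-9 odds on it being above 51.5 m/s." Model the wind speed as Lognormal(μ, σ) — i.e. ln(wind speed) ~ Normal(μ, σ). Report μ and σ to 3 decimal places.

μ ≈ 2.622, σ ≈ 1.029

If T ~ Lognormal(μ,σ) then ln T ~ Normal(μ,σ), so the p-quantile of ln T is μ + z_p·σ.
ln(3.68) = 1.303 and ln(51.5) = 3.942; z_{0.1} = -1.282, z_{0.9} = 1.282.
σ = (3.942 − 1.303)/(1.282 − (-1.282)) = 1.029.
μ = 1.303 − (-1.282)·1.029 = 2.622.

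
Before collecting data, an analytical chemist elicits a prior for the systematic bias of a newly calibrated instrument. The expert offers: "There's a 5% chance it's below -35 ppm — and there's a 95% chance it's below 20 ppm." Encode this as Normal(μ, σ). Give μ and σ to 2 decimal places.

μ = -7.50, σ = 16.72

For Normal(μ,σ), the p-quantile is μ + z_p·σ. Here z_{0.05} = -1.645, z_{0.95} = 1.645.
So -35 = μ − 1.645σ and 20 = μ + 1.645σ.
Subtracting: σ = (20 − -35)/(1.645 − (-1.645)) = 16.72.
Then μ = -35 − (-1.645)·16.72 = -7.50.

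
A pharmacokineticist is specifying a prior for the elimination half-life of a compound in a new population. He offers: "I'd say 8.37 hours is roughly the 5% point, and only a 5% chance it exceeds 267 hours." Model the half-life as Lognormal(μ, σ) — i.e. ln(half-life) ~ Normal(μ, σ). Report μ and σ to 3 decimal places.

If T ~ Lognormal(μ,σ) then ln T ~ Normal(μ,σ), so the p-quantile of ln T is μ + z_p·σ.
ln(8.37) = 2.125 and ln(267) = 5.587; z_{0.05} = -1.645, z_{0.95} = 1.645.
σ = (5.587 − 2.125)/(1.645 − (-1.645)) = 1.053.
μ = 2.125 − (-1.645)·1.053 = 3.856.

μ ≈ 3.856, σ ≈ 1.053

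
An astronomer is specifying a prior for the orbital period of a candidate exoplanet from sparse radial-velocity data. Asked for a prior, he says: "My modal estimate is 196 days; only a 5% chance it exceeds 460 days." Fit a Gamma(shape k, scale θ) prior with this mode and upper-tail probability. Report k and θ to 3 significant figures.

Gamma(k,θ) with k>1 has mode (k−1)θ, so θ = 196/(k−1).
Need P(X < 460) = 0.95 with θ tied to k this way. Start at k = 2, θ = 196: P(X<460) ≈ 0.680.
Too low — raise k to concentrate. Iterating converges to k ≈ 4.76.
Then θ = 196/(4.76−1) ≈ 52.2.

k ≈ 4.76, θ ≈ 52.2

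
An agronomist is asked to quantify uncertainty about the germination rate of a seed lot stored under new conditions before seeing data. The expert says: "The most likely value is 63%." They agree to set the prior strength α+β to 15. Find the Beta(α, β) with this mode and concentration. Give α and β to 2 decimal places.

For α,β > 1 the Beta mode is (α−1)/(α+β−2). With α+β = 15, the mode is (α−1)/13.
Set (α−1)/13 = 0.63 → α = 1 + 0.63·13 = 9.19.
β = 15 − α = 5.81.

α = 9.19, β = 5.81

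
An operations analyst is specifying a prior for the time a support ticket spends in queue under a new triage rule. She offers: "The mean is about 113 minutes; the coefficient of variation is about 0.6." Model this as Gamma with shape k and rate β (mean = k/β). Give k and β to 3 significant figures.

For Gamma(k, rate β): mean = k/β, variance = k/β², so CV = 1/√k.
CV = 0.6, hence k = 1/CV² = 2.78.
Then β = k/mean = 2.78/113 = 0.0246.

k ≈ 2.78, β ≈ 0.0246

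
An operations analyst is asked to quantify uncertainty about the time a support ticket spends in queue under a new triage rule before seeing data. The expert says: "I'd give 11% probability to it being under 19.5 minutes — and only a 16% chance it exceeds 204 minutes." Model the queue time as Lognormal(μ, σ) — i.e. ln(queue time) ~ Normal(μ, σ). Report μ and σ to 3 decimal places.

μ ≈ 4.267, σ ≈ 1.057

If T ~ Lognormal(μ,σ) then ln T ~ Normal(μ,σ), so the p-quantile of ln T is μ + z_p·σ.
ln(19.5) = 2.97 and ln(204) = 5.318; z_{0.11} = -1.227, z_{0.84} = 0.9945.
σ = (5.318 − 2.97)/(0.9945 − (-1.227)) = 1.057.
μ = 2.97 − (-1.227)·1.057 = 4.267.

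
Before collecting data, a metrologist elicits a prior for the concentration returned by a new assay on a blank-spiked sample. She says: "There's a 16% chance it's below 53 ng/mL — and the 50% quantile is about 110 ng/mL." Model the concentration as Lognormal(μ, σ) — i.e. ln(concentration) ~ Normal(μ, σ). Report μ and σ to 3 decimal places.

μ ≈ 4.700, σ ≈ 0.734

If T ~ Lognormal(μ,σ) then ln T ~ Normal(μ,σ), so the p-quantile of ln T is μ + z_p·σ.
ln(53) = 3.97 and ln(110) = 4.7; z_{0.16} = -0.9945, z_{0.5} = 0.
σ = (4.7 − 3.97)/(0 − (-0.9945)) = 0.734.
μ = 3.97 − (-0.9945)·0.734 = 4.700.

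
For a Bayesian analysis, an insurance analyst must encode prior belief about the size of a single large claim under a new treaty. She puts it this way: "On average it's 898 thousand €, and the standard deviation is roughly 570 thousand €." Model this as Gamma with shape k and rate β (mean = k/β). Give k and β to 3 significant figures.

For Gamma(k, rate β): mean = k/β, variance = k/β², so CV = 1/√k.
CV = SD/mean = 570/898 = 0.6347, hence k = 1/CV² = 2.48.
Then β = k/mean = 2.48/898 = 0.00276.

k ≈ 2.48, β ≈ 0.00276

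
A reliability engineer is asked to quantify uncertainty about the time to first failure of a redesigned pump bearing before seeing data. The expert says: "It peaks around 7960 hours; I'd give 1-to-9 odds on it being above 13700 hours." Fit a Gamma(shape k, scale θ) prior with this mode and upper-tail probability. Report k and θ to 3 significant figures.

Gamma(k,θ) with k>1 has mode (k−1)θ, so θ = 7960/(k−1).
Need P(X < 13700) = 0.9 with θ tied to k this way. Start at k = 2, θ = 7960: P(X<13700) ≈ 0.513.
Too low — raise k to concentrate. Iterating converges to k ≈ 7.43.
Then θ = 7960/(7.43−1) ≈ 1240.

k ≈ 7.43, θ ≈ 1240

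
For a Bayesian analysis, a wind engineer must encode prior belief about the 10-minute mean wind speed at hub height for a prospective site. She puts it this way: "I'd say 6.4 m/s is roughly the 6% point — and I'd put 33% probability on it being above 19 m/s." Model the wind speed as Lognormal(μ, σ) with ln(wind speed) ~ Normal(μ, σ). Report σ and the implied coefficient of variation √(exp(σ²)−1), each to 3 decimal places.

σ ≈ 0.546, CV ≈ 0.589

If T ~ Lognormal(μ,σ) then ln T ~ Normal(μ,σ), so the p-quantile of ln T is μ + z_p·σ.
ln(6.4) = 1.856 and ln(19) = 2.944; z_{0.06} = -1.555, z_{0.67} = 0.4399.
σ = (2.944 − 1.856)/(0.4399 − (-1.555)) = 0.546.
μ = 1.856 − (-1.555)·0.546 = 2.704.
CV = √(exp(σ²)−1) = √(exp(0.2976)−1) = 0.589.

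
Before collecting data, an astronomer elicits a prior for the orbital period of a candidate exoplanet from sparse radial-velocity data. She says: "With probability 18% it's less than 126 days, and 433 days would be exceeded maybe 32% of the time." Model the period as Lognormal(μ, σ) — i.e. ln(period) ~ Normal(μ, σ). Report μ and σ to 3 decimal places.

If T ~ Lognormal(μ,σ) then ln T ~ Normal(μ,σ), so the p-quantile of ln T is μ + z_p·σ.
ln(126) = 4.836 and ln(433) = 6.071; z_{0.18} = -0.9154, z_{0.68} = 0.4677.
σ = (6.071 − 4.836)/(0.4677 − (-0.9154)) = 0.893.
μ = 4.836 − (-0.9154)·0.893 = 5.653.

μ ≈ 5.653, σ ≈ 0.893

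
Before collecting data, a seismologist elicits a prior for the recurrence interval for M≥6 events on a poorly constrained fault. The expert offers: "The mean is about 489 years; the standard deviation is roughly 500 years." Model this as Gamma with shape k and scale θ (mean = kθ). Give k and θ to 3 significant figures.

For Gamma(k, scale θ): mean = kθ, variance = kθ², so CV = 1/√k.
CV = SD/mean = 500/489 = 1.022, hence k = 1/CV² = 0.956.
Then θ = mean/k = 489/0.956 = 511.

k ≈ 0.956, θ ≈ 511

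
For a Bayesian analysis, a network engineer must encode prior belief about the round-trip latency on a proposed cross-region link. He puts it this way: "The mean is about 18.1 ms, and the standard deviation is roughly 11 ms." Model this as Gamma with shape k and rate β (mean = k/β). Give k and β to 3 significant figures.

k ≈ 2.71, β ≈ 0.15

For Gamma(k, rate β): mean = k/β, variance = k/β², so CV = 1/√k.
CV = SD/mean = 11/18.1 = 0.6077, hence k = 1/CV² = 2.71.
Then β = k/mean = 2.71/18.1 = 0.15.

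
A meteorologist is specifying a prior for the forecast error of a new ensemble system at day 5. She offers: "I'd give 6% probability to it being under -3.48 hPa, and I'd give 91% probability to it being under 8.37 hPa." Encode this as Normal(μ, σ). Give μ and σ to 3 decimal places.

The p-quantile of Normal(μ,σ) is μ + z_p·σ, with z_{0.06} = -1.555 and z_{0.91} = 1.341.
Eliminate σ: μ = (z₂·x₁ − z₁·x₂)/(z₂ − z₁) = (1.341·-3.48 − (-1.555)·8.37)/2.896 = 2.883.
Then σ = (x₂ − x₁)/(z₂ − z₁) = (8.37 − -3.48)/2.896 = 4.093.

μ = 2.883, σ = 4.093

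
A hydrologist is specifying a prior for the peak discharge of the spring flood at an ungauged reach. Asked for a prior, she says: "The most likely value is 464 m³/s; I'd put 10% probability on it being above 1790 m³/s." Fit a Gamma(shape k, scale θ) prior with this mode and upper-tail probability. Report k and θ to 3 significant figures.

Gamma(k,θ) with k>1 has mode (k−1)θ, so θ = 464/(k−1).
Need P(X < 1790) = 0.9 with θ tied to k this way. Start at k = 2, θ = 464: P(X<1790) ≈ 0.897.
Too low — raise k to concentrate. Iterating converges to k ≈ 2.01.
Then θ = 464/(2.01−1) ≈ 458.

k ≈ 2.01, θ ≈ 458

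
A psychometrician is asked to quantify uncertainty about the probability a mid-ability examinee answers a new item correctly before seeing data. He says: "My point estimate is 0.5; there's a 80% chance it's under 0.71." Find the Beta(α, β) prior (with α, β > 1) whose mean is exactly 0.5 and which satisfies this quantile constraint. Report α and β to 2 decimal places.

α ≈ 2.05, β ≈ 2.05

With mean 0.5 fixed, write α = 0.5s, β = 0.5s where s = α+β.
Need P(θ < 0.71) = 0.8 under Beta(0.5s, 0.5s). Normal approximation: (q−m)/√(m(1−m)/s) ≈ z_{0.8} = 0.842, so s ≈ 0.5·0.5·(0.842)²/(0.71−0.5)² = 4.0.
At s = 4.0: P(θ<0.71) ≈ 0.797. Adjusting to match 0.8 gives s ≈ 4.11.
So α = 0.5·4.11 ≈ 2.05, β = 0.5·4.11 ≈ 2.05.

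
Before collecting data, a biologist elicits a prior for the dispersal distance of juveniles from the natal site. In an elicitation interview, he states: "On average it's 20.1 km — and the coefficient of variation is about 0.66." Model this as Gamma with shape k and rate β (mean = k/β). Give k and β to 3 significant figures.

For Gamma(k, rate β): mean = k/β, variance = k/β², so CV = 1/√k.
CV = 0.66, hence k = 1/CV² = 2.3.
Then β = k/mean = 2.3/20.1 = 0.114.

k ≈ 2.3, β ≈ 0.114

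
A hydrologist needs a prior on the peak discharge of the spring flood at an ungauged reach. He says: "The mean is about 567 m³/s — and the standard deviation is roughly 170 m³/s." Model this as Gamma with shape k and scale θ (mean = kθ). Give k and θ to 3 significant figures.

For Gamma(k, scale θ): mean = kθ, variance = kθ², so CV = 1/√k.
CV = SD/mean = 170/567 = 0.2998, hence k = 1/CV² = 11.1.
Then θ = mean/k = 567/11.1 = 51.

k ≈ 11.1, θ ≈ 51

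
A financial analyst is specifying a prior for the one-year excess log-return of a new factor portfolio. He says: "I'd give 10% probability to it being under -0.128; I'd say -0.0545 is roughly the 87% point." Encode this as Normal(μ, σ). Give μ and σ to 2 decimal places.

μ = -0.09, σ = 0.03

For Normal(μ,σ), the p-quantile is μ + z_p·σ. Here z_{0.1} = -1.282, z_{0.87} = 1.126.
So -0.128 = μ − 1.282σ and -0.0545 = μ + 1.126σ.
Subtracting: σ = (-0.0545 − -0.128)/(1.126 − (-1.282)) = 0.03.
Then μ = -0.128 − (-1.282)·0.03 = -0.09.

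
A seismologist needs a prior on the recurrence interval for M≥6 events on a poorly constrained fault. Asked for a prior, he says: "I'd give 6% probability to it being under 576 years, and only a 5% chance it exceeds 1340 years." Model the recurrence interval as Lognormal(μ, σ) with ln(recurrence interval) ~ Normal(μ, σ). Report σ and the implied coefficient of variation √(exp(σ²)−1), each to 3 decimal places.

σ ≈ 0.264, CV ≈ 0.269

If T ~ Lognormal(μ,σ) then ln T ~ Normal(μ,σ), so the p-quantile of ln T is μ + z_p·σ.
ln(576) = 6.356 and ln(1340) = 7.2; z_{0.06} = -1.555, z_{0.95} = 1.645.
σ = (7.2 − 6.356)/(1.645 − (-1.555)) = 0.264.
μ = 6.356 − (-1.555)·0.264 = 6.766.
CV = √(exp(σ²)−1) = √(exp(0.0696)−1) = 0.269.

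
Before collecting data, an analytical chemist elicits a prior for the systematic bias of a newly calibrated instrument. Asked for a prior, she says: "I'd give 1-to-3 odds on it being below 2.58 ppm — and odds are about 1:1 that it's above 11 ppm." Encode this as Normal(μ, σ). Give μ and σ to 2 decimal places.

The p-quantile of Normal(μ,σ) is μ + z_p·σ, with z_{0.25} = -0.6745 and z_{0.5} = 0.
Eliminate σ: μ = (z₂·x₁ − z₁·x₂)/(z₂ − z₁) = (0·2.58 − (-0.6745)·11)/0.6745 = 11.00.
Then σ = (x₂ − x₁)/(z₂ − z₁) = (11 − 2.58)/0.6745 = 12.48.

μ = 11.00, σ = 12.48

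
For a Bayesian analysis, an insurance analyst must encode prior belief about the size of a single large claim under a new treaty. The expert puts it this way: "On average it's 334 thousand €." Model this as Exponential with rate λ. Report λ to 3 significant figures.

λ ≈ 0.00299

Exponential mean = 1/λ, so λ = 1/334.0 = 0.00299.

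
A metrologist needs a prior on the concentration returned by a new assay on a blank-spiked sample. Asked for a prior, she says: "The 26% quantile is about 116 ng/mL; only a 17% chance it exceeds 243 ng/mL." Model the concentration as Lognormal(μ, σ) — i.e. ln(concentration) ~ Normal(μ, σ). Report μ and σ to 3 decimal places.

μ ≈ 5.051, σ ≈ 0.463

If T ~ Lognormal(μ,σ) then ln T ~ Normal(μ,σ), so the p-quantile of ln T is μ + z_p·σ.
ln(116) = 4.754 and ln(243) = 5.493; z_{0.26} = -0.6433, z_{0.83} = 0.9542.
σ = (5.493 − 4.754)/(0.9542 − (-0.6433)) = 0.463.
μ = 4.754 − (-0.6433)·0.463 = 5.051.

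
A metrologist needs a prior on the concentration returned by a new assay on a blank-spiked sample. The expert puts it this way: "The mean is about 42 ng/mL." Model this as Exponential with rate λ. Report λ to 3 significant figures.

Exponential mean = 1/λ, so λ = 1/42.0 = 0.0238.

λ ≈ 0.0238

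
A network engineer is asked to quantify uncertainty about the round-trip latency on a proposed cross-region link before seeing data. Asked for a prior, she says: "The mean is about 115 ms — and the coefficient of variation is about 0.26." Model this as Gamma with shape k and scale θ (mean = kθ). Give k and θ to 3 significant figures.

k ≈ 14.8, θ ≈ 7.77

For Gamma(k, scale θ): mean = kθ, variance = kθ², so CV = 1/√k.
CV = 0.26, hence k = 1/CV² = 14.8.
Then θ = mean/k = 115/14.8 = 7.77.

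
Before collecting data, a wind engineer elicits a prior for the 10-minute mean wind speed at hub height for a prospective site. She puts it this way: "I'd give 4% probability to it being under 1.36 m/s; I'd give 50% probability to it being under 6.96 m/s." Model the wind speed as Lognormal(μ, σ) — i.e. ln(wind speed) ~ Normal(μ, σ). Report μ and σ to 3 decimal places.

If T ~ Lognormal(μ,σ) then ln T ~ Normal(μ,σ), so the p-quantile of ln T is μ + z_p·σ.
ln(1.36) = 0.3075 and ln(6.96) = 1.94; z_{0.04} = -1.751, z_{0.5} = 0.
σ = (1.94 − 0.3075)/(0 − (-1.751)) = 0.933.
μ = 0.3075 − (-1.751)·0.933 = 1.940.

μ ≈ 1.940, σ ≈ 0.933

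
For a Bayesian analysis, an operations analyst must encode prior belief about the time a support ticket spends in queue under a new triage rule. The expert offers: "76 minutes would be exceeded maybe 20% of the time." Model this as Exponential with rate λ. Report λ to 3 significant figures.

λ ≈ 0.0212

P(T > 76.0) = e^(−λ·76.0) = 0.2, so λ = −ln(0.2)/76.0 = 0.0212.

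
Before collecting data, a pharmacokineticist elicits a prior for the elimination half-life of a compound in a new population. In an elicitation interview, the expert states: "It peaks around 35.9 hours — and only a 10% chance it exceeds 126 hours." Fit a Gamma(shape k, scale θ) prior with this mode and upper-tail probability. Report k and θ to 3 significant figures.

k ≈ 2.19, θ ≈ 30.3

Gamma(k,θ) with k>1 has mode (k−1)θ, so θ = 35.9/(k−1).
Need P(X < 126) = 0.9 with θ tied to k this way. Start at k = 2, θ = 35.9: P(X<126) ≈ 0.865.
Too low — raise k to concentrate. Iterating converges to k ≈ 2.19.
Then θ = 35.9/(2.19−1) ≈ 30.3.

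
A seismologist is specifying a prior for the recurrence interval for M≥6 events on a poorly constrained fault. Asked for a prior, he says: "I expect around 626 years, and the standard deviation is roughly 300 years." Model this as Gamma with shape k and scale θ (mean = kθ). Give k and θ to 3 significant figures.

k ≈ 4.35, θ ≈ 144

For Gamma(k, scale θ): mean = kθ, variance = kθ², so CV = 1/√k.
CV = SD/mean = 300/626 = 0.4792, hence k = 1/CV² = 4.35.
Then θ = mean/k = 626/4.35 = 144.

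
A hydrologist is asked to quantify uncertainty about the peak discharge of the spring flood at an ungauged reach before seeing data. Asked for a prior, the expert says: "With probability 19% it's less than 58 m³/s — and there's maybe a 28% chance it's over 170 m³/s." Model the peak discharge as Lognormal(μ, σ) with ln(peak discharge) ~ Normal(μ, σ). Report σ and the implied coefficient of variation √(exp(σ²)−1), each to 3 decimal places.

σ ≈ 0.736, CV ≈ 0.848

If T ~ Lognormal(μ,σ) then ln T ~ Normal(μ,σ), so the p-quantile of ln T is μ + z_p·σ.
ln(58) = 4.06 and ln(170) = 5.136; z_{0.19} = -0.8779, z_{0.72} = 0.5828.
σ = (5.136 − 4.06)/(0.5828 − (-0.8779)) = 0.736.
μ = 4.06 − (-0.8779)·0.736 = 4.707.
CV = √(exp(σ²)−1) = √(exp(0.5420)−1) = 0.848.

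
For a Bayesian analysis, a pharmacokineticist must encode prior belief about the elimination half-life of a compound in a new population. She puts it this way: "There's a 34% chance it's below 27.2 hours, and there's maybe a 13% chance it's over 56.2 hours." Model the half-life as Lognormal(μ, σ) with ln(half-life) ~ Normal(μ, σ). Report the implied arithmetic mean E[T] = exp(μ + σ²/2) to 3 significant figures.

E[T] ≈ 36.9 hours

If T ~ Lognormal(μ,σ) then ln T ~ Normal(μ,σ), so the p-quantile of ln T is μ + z_p·σ.
ln(27.2) = 3.303 and ln(56.2) = 4.029; z_{0.34} = -0.4125, z_{0.87} = 1.126.
σ = (4.029 − 3.303)/(1.126 − (-0.4125)) = 0.472.
μ = 3.303 − (-0.4125)·0.472 = 3.498.
E[T] = exp(μ + σ²/2) = exp(3.498 + 0.1112) = 36.9 hours.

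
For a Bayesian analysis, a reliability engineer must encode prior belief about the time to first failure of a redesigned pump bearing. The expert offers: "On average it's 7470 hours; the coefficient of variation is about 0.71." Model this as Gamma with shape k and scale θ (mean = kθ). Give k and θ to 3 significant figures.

k ≈ 1.98, θ ≈ 3770

For Gamma(k, scale θ): mean = kθ, variance = kθ², so CV = 1/√k.
CV = 0.71, hence k = 1/CV² = 1.98.
Then θ = mean/k = 7470/1.98 = 3770.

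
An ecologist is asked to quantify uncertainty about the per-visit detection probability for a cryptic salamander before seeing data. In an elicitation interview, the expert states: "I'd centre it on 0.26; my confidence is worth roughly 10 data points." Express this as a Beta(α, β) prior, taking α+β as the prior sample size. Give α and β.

α = 2.6, β = 7.4

Under the effective-sample-size interpretation, Beta(α, β) has prior mean α/(α+β) and prior sample size α+β.
So α+β = 10 and α/(α+β) = 0.26, giving α = 0.26·10 = 2.6 and β = 10 − 2.6 = 7.4.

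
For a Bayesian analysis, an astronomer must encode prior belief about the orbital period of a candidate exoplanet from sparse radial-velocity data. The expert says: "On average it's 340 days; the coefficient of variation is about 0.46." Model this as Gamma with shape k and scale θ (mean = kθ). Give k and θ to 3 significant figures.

k ≈ 4.73, θ ≈ 71.9

For Gamma(k, scale θ): mean = kθ, variance = kθ², so CV = 1/√k.
CV = 0.46, hence k = 1/CV² = 4.73.
Then θ = mean/k = 340/4.73 = 71.9.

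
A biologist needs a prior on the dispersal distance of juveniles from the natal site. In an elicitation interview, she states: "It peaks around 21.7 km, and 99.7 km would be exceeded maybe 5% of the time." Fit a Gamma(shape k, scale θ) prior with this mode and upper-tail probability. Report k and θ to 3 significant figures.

k ≈ 2.05, θ ≈ 20.7

Gamma(k,θ) with k>1 has mode (k−1)θ, so θ = 21.7/(k−1).
Need P(X < 99.7) = 0.95 with θ tied to k this way. Start at k = 2, θ = 21.7: P(X<99.7) ≈ 0.943.
Too low — raise k to concentrate. Iterating converges to k ≈ 2.05.
Then θ = 21.7/(2.05−1) ≈ 20.7.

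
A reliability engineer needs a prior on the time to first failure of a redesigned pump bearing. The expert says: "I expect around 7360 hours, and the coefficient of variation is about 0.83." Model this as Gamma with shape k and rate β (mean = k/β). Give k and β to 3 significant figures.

k ≈ 1.45, β ≈ 0.000197

For Gamma(k, rate β): mean = k/β, variance = k/β², so CV = 1/√k.
CV = 0.83, hence k = 1/CV² = 1.45.
Then β = k/mean = 1.45/7360 = 0.000197.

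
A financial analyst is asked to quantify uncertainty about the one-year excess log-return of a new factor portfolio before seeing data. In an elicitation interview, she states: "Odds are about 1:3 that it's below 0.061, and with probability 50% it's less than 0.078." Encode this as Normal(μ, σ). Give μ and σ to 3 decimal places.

μ = 0.078, σ = 0.025

For Normal(μ,σ), the p-quantile is μ + z_p·σ. Here z_{0.25} = -0.6745, z_{0.5} = 0.
So 0.061 = μ − 0.6745σ and 0.078 = μ + 0σ.
Subtracting: σ = (0.078 − 0.061)/(0 − (-0.6745)) = 0.025.
Then μ = 0.061 − (-0.6745)·0.025 = 0.078.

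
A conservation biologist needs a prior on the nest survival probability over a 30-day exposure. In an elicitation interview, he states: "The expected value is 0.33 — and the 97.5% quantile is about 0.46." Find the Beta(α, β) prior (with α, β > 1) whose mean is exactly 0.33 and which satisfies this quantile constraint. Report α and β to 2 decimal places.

α ≈ 17.72, β ≈ 35.98

With mean 0.33 fixed, write α = 0.33s, β = 0.67s where s = α+β.
Need P(θ < 0.46) = 0.975 under Beta(0.33s, 0.67s). Normal approximation: (q−m)/√(m(1−m)/s) ≈ z_{0.975} = 1.96, so s ≈ 0.33·0.67·(1.96)²/(0.46−0.33)² = 50.3.
At s = 50.3: P(θ<0.46) ≈ 0.971. Adjusting to match 0.975 gives s ≈ 53.70.
So α = 0.33·53.70 ≈ 17.72, β = 0.67·53.70 ≈ 35.98.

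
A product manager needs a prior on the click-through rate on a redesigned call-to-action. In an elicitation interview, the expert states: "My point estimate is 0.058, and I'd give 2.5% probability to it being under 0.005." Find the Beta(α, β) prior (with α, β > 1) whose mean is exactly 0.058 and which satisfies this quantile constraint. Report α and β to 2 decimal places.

With mean 0.058 fixed, write α = 0.058s, β = 0.942s where s = α+β.
Need P(θ < 0.005) = 0.025 under Beta(0.058s, 0.942s). Normal approximation: (q−m)/√(m(1−m)/s) ≈ z_{0.025} = -1.96, so s ≈ 0.058·0.942·(-1.96)²/(0.005−0.058)² = 74.7.
At s = 74.7: P(θ<0.005) ≈ 0.000. Adjusting to match 0.025 gives s ≈ 27.66.
So α = 0.058·27.66 ≈ 1.60, β = 0.942·27.66 ≈ 26.06.

α ≈ 1.60, β ≈ 26.06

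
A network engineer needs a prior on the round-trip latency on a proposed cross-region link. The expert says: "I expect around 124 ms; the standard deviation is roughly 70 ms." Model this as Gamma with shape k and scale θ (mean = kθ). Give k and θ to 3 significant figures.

k ≈ 3.14, θ ≈ 39.5

For Gamma(k, scale θ): mean = kθ, variance = kθ², so CV = 1/√k.
CV = SD/mean = 70/124 = 0.5645, hence k = 1/CV² = 3.14.
Then θ = mean/k = 124/3.14 = 39.5.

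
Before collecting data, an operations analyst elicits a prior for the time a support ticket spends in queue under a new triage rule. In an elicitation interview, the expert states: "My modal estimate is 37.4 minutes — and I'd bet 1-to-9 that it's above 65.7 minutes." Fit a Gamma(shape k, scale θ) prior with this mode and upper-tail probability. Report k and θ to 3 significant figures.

Gamma(k,θ) with k>1 has mode (k−1)θ, so θ = 37.4/(k−1).
Need P(X < 65.7) = 0.9 with θ tied to k this way. Start at k = 2, θ = 37.4: P(X<65.7) ≈ 0.524.
Too low — raise k to concentrate. Iterating converges to k ≈ 6.98.
Then θ = 37.4/(6.98−1) ≈ 6.25.

k ≈ 6.98, θ ≈ 6.25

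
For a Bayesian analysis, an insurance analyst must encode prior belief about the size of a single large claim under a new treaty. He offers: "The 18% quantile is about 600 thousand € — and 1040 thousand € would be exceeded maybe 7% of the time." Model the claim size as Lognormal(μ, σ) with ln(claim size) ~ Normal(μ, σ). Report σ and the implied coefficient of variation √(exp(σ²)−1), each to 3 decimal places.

If T ~ Lognormal(μ,σ) then ln T ~ Normal(μ,σ), so the p-quantile of ln T is μ + z_p·σ.
ln(600) = 6.397 and ln(1040) = 6.947; z_{0.18} = -0.9154, z_{0.93} = 1.476.
σ = (6.947 − 6.397)/(1.476 − (-0.9154)) = 0.230.
μ = 6.397 − (-0.9154)·0.230 = 6.607.
CV = √(exp(σ²)−1) = √(exp(0.0529)−1) = 0.233.

σ ≈ 0.230, CV ≈ 0.233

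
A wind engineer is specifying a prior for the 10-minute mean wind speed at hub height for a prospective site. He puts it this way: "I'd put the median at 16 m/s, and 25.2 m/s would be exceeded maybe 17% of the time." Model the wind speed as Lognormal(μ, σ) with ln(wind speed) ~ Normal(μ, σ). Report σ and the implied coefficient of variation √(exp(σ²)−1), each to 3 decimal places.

σ ≈ 0.476, CV ≈ 0.504

If T ~ Lognormal(μ,σ) then ln T ~ Normal(μ,σ), so the p-quantile of ln T is μ + z_p·σ.
ln(16) = 2.773 and ln(25.2) = 3.227; z_{0.5} = 0, z_{0.83} = 0.9542.
σ = (3.227 − 2.773)/(0.9542 − (0)) = 0.476.
μ = 2.773 − (0)·0.476 = 2.773.
CV = √(exp(σ²)−1) = √(exp(0.2266)−1) = 0.504.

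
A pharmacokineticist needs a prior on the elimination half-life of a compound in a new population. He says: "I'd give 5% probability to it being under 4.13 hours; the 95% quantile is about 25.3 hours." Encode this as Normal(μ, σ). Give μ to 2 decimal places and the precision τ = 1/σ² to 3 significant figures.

The p-quantile of Normal(μ,σ) is μ + z_p·σ, with z_{0.05} = -1.645 and z_{0.95} = 1.645.
Eliminate σ: μ = (z₂·x₁ − z₁·x₂)/(z₂ − z₁) = (1.645·4.13 − (-1.645)·25.3)/3.29 = 14.72.
Then σ = (x₂ − x₁)/(z₂ − z₁) = (25.3 − 4.13)/3.29 = 6.44.
Precision τ = 1/σ² = 1/6.435² = 0.0241.

μ = 14.72, τ = 0.0241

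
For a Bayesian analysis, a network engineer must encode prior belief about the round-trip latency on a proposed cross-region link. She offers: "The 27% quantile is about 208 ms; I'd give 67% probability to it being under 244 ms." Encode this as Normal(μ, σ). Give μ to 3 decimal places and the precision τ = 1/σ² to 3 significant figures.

μ = 228.956, τ = 0.000855

For Normal(μ,σ), the p-quantile is μ + z_p·σ. Here z_{0.27} = -0.6128, z_{0.67} = 0.4399.
So 208 = μ − 0.6128σ and 244 = μ + 0.4399σ.
Subtracting: σ = (244 − 208)/(0.4399 − (-0.6128)) = 34.197.
Then μ = 208 − (-0.6128)·34.197 = 228.956.
Precision τ = 1/σ² = 1/34.2² = 0.000855.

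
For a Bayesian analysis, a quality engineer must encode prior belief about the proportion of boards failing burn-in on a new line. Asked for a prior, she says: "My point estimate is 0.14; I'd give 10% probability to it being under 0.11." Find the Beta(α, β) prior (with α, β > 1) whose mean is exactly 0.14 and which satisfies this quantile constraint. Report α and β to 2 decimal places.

α ≈ 29.06, β ≈ 178.49

With mean 0.14 fixed, write α = 0.14s, β = 0.86s where s = α+β.
Need P(θ < 0.11) = 0.1 under Beta(0.14s, 0.86s). Normal approximation: (q−m)/√(m(1−m)/s) ≈ z_{0.1} = -1.28, so s ≈ 0.14·0.86·(-1.28)²/(0.11−0.14)² = 219.7.
At s = 219.7: P(θ<0.11) ≈ 0.093. Adjusting to match 0.1 gives s ≈ 207.54.
So α = 0.14·207.54 ≈ 29.06, β = 0.86·207.54 ≈ 178.49.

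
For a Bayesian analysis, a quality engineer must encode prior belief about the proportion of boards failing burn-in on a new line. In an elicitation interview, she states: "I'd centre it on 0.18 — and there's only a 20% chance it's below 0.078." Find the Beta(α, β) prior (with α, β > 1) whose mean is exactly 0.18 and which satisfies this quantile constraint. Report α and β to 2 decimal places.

α ≈ 1.82, β ≈ 8.30

With mean 0.18 fixed, write α = 0.18s, β = 0.82s where s = α+β.
Need P(θ < 0.078) = 0.2 under Beta(0.18s, 0.82s). Normal approximation: (q−m)/√(m(1−m)/s) ≈ z_{0.2} = -0.842, so s ≈ 0.18·0.82·(-0.842)²/(0.078−0.18)² = 10.0.
At s = 10.0: P(θ<0.078) ≈ 0.201. Adjusting to match 0.2 gives s ≈ 10.12.
So α = 0.18·10.12 ≈ 1.82, β = 0.82·10.12 ≈ 8.30.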